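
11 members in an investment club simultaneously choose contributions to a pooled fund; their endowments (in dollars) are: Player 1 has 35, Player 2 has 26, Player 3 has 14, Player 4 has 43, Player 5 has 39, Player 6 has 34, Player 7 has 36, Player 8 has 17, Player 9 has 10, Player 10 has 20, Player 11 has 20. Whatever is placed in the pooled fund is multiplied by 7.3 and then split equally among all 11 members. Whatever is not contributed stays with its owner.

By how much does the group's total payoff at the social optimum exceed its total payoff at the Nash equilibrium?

The private return per contributed unit is 7.3/11 = 0.6636 < 1 for every player regardless of endowment, so the Nash equilibrium is zero contribution and the group total is Σ E_j = 35 + 26 + 14 + 43 + 39 + 34 + 36 + 17 + 10 + 20 + 20 = 294.
Each contributed unit returns 7.300 to the group, so the social optimum is full contribution by everyone: group total = 7.300 × 294 = 2146.20.
Efficiency loss = (7.300 − 1) × 294 = 1852.20.

1852.20 dollars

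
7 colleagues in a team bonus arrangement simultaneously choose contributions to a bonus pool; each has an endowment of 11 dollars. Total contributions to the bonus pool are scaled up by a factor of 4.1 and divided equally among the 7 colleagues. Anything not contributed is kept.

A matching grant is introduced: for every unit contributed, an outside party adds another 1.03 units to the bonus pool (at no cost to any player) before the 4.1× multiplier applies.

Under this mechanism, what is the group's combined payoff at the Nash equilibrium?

640.87 dollars

Under the mechanism each unit contributed yields 4.1 × 2.03 / 7 = 1.1890 back to its contributor per unit of net cost, which exceeds 1, making full contribution the dominant choice for everyone.
So the Nash equilibrium is full contribution by all 7; the group earns 4.1 × 2.03 × 77 = 640.87.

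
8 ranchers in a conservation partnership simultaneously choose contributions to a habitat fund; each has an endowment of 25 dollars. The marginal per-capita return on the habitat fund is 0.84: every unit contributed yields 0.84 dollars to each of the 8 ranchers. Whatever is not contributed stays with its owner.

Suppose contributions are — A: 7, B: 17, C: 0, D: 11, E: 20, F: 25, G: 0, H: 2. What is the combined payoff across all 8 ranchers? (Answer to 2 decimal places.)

669.04 dollars

Total contributed: 7 + 17 + 0 + 11 + 20 + 25 + 0 + 2 = 82; total kept: 8 × 25 − 82 = 118.
The habitat fund pays out 0.84 × 8 × 82 = 551.04 in aggregate.
Group total = 118 + 551.04 = 669.04.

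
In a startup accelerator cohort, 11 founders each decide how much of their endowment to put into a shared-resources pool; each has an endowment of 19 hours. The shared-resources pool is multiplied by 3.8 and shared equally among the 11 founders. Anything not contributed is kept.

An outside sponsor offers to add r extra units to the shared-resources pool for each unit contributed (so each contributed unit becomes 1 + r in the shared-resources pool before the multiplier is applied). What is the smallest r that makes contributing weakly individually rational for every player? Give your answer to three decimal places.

1.895

With matching at rate r, one contributed unit becomes (1 + r) in the shared-resources pool and returns 3.8 × (1 + r) / 11 to the contributor.
Setting this equal to 1: 1 + r = 11/3.8 = 2.8947.
So the minimum matching rate is r = 2.8947 − 1 = 1.895.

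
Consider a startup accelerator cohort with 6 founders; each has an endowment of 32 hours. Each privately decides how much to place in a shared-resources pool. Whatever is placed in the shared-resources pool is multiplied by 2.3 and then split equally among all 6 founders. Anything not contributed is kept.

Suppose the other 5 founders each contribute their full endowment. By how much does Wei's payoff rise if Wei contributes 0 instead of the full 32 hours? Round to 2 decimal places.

Switching from a contribution of 32 to 0 lets Wei keep an extra 32 hours, but lowers the shared-resources pool by 32, which costs Wei their own share of that drop: 2.3/6 × 32 = 12.27.
Net gain = 32 − 12.27 = 19.73. The private return per contributed unit (0.3833) is below 1, so free-riding is indeed the best response regardless of what the others do.

19.73 hours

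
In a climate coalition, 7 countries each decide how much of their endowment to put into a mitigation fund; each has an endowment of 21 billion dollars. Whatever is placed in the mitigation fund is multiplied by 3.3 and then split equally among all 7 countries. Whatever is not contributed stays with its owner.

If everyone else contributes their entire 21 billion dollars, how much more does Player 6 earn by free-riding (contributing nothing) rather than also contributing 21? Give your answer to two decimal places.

11.10 billion dollars

Switching from a contribution of 21 to 0 lets Player 6 keep an extra 21 billion dollars, but lowers the mitigation fund by 21, which costs Player 6 their own share of that drop: 3.3/7 × 21 = 9.90.
Net gain = 21 − 9.90 = 11.10. The private return per contributed unit (0.4714) is below 1, so free-riding is indeed the best response regardless of what the others do.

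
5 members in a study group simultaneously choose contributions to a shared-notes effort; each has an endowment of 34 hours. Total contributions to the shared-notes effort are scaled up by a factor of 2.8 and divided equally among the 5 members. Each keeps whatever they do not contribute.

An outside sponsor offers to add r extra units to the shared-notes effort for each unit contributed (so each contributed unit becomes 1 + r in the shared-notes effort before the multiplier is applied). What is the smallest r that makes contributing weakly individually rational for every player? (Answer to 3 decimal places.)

0.786

With matching at rate r, one contributed unit becomes (1 + r) in the shared-notes effort and returns 2.8 × (1 + r) / 5 to the contributor.
Setting this equal to 1: 1 + r = 5/2.8 = 1.7857.
So the minimum matching rate is r = 1.7857 − 1 = 0.786.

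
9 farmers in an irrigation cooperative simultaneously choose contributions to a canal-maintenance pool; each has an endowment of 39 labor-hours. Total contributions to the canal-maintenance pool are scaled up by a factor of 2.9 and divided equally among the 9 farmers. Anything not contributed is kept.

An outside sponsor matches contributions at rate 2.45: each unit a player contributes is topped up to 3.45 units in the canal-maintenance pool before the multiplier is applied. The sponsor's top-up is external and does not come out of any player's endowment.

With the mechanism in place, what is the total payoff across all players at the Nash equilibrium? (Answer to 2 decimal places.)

3511.76 labor-hours

With the mechanism, a contributed unit returns 2.9 × 3.45 / 9 = 1.1117 per unit of net cost to the contributor — now above 1 — so contributing fully is weakly dominant for every player.
At the Nash equilibrium everyone contributes 39. Group total payoff = 2.9 × 3.45 × 351 = 3511.76.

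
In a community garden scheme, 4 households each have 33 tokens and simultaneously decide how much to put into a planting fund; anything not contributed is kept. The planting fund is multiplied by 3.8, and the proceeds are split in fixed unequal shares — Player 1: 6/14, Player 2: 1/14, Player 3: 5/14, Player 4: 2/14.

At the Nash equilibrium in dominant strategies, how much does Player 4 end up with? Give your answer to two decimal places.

Player j's private return per contributed unit is 3.8 × (j's share). Contributing is weakly dominant for j when that share is at least 1/3.8 = 0.2632, and contributing 0 is dominant otherwise.
The shares above 0.2632 belong to Player 1 and Player 3, contributing 33 each; the remaining 2 contribute 0. Total contributed: 66.
Player 4 keeps 33 and receives 3.8 × 66 × 2/14 = 35.83 from the planting fund, for a payoff of 68.83.

68.83 tokens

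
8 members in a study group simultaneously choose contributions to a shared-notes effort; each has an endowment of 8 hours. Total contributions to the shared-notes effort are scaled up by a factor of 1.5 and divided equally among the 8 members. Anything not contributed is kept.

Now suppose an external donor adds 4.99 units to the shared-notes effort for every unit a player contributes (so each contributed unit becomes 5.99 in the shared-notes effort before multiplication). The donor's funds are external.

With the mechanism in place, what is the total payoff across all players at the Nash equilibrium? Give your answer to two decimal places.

Under the mechanism each unit contributed yields 1.5 × 5.99 / 8 = 1.1231 back to its contributor per unit of net cost, which exceeds 1, making full contribution the dominant choice for everyone.
At the Nash equilibrium everyone contributes 8. Group total payoff = 1.5 × 5.99 × 64 = 575.04.

575.04 hours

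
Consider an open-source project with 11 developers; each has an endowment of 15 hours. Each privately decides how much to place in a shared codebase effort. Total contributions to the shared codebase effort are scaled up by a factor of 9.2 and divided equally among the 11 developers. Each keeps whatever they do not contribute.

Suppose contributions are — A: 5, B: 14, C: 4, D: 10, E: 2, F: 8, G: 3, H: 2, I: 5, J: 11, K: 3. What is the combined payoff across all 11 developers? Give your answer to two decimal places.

Total contributed: 5 + 14 + 4 + 10 + 2 + 8 + 3 + 2 + 5 + 11 + 3 = 67; total kept: 11 × 15 − 67 = 98.
The shared codebase effort pays out 9.2 × 67 = 616.40 in aggregate.
Group total = 98 + 616.40 = 714.40.

714.40 hours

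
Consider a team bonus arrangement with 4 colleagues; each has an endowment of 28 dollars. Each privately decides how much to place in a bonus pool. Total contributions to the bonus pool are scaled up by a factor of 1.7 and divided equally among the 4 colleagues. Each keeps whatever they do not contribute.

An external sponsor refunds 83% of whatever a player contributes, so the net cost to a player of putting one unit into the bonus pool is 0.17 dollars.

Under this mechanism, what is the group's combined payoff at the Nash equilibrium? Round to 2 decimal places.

283.36 dollars

Under the mechanism each unit contributed yields (1.7/4) / 0.17 = 2.5000 back to its contributor per unit of net cost, which exceeds 1, making full contribution the dominant choice for everyone.
At the Nash equilibrium everyone contributes 28. Group total payoff = 4 × (28 × 0.83 + 1.7 × 28) = 283.36.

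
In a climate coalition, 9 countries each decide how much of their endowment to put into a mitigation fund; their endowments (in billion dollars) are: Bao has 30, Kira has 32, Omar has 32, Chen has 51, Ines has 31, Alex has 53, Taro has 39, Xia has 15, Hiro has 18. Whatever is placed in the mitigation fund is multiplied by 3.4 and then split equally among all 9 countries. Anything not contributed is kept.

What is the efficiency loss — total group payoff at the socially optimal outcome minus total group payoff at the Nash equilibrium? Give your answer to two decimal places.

722.40 billion dollars

The private return per contributed unit is 3.4/9 = 0.3778 < 1 for every player regardless of endowment, so the Nash equilibrium is zero contribution and the group total is Σ E_j = 30 + 32 + 32 + 51 + 31 + 53 + 39 + 15 + 18 = 301.
Each contributed unit returns 3.400 to the group, so the social optimum is full contribution by everyone: group total = 3.400 × 301 = 1023.40.
Efficiency loss = (3.400 − 1) × 301 = 722.40.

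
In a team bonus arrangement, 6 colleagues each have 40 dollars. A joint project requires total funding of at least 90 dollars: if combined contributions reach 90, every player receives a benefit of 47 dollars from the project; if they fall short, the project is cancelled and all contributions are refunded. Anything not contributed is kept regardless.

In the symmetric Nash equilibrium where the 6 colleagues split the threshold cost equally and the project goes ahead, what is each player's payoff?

Equal share of the threshold: 90/6 = 15.
At this profile no one gains by cutting their contribution: any cut drops the total below 90, the project is cancelled, contributions are refunded, and the deviator ends with 40, which is less than 40 − 15 + 47 = 72. Contributing more than 15 just wastes the excess. So contributing exactly 15 is a best response.
Each player's payoff: 40 − 15 + 47 = 72.

72 dollars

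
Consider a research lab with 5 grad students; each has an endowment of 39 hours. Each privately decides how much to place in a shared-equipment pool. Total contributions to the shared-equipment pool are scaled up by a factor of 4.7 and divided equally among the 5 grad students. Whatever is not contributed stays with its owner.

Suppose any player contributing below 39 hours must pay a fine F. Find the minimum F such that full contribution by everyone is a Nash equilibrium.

2.34 hours

Given the others contribute fully, the best deviation is to contribute 0 (any partial contribution still incurs the fine and gives up units whose private return 0.9400 is below 1).
Deviating from 39 to 0 saves 39 hours but forfeits the deviator's share of the drop in the shared-equipment pool: 4.7/5 × 39 = 36.66.
So the deviation gain is 39 − 36.66 = 2.34, and the fine must be at least 2.34 hours to wipe it out.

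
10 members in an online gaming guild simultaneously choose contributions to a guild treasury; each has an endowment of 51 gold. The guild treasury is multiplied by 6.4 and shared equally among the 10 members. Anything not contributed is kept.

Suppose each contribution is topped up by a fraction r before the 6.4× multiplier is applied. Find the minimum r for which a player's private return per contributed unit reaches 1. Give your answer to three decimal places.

With matching at rate r, one contributed unit becomes (1 + r) in the guild treasury and returns 6.4 × (1 + r) / 10 to the contributor.
Setting this equal to 1: 1 + r = 10/6.4 = 1.5625.
So the minimum matching rate is r = 1.5625 − 1 = 0.563.

0.563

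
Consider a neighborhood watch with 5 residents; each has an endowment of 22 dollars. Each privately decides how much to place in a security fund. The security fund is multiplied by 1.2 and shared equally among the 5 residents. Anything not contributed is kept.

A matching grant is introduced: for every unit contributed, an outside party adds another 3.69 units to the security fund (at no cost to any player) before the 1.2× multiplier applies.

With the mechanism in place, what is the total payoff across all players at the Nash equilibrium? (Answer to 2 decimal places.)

The effective private return per unit is now 1.2 × 4.69 / 5 = 1.1256 > 1, so every player's dominant strategy flips to full contribution.
At the Nash equilibrium everyone contributes 22. Group total payoff = 1.2 × 4.69 × 110 = 619.08.

619.08 dollars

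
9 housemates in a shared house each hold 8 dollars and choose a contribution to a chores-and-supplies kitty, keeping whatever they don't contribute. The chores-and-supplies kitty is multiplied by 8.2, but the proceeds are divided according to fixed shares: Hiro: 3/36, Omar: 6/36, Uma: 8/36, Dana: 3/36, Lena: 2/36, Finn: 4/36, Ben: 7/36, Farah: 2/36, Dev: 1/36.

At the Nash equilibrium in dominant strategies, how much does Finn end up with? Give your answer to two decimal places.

29.87 dollars

Player j's private return per contributed unit is 8.2 × (j's share). Contributing is weakly dominant for j when that share is at least 1/8.2 = 0.1220, and contributing 0 is dominant otherwise.
Omar, Uma and Ben clear that bar, contributing 8 each; the remaining 6 contribute 0. Total contributed: 24.
Finn keeps 8 and receives 8.2 × 24 × 4/36 = 21.87 from the chores-and-supplies kitty, for a payoff of 29.87.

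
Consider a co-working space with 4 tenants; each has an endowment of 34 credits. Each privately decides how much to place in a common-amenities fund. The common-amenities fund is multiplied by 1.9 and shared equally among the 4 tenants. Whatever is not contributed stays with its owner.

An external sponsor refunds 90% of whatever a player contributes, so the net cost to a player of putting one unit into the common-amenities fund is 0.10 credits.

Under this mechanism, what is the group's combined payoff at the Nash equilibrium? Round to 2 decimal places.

380.80 credits

With the mechanism, a contributed unit returns (1.9/4) / 0.10 = 4.7500 per unit of net cost to the contributor — now above 1 — so contributing fully is weakly dominant for every player.
At the Nash equilibrium everyone contributes 34. Group total payoff = 4 × (34 × 0.90 + 1.9 × 34) = 380.80.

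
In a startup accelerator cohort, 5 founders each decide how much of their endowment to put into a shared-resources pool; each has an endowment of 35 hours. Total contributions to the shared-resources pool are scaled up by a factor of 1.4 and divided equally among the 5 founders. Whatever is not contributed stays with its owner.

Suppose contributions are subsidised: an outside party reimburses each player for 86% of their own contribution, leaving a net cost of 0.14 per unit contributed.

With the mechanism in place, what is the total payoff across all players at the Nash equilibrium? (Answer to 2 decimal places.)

Under the mechanism each unit contributed yields (1.4/5) / 0.14 = 2.0000 back to its contributor per unit of net cost, which exceeds 1, making full contribution the dominant choice for everyone.
At the Nash equilibrium everyone contributes 35. Group total payoff = 5 × (35 × 0.86 + 1.4 × 35) = 395.50.

395.50 hours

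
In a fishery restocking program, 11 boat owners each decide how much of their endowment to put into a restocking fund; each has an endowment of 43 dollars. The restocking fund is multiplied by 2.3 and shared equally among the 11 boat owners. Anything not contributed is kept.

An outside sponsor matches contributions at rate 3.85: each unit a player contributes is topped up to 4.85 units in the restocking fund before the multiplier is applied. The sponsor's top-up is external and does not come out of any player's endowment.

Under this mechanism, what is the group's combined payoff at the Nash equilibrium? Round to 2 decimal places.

5276.32 dollars

With the mechanism, a contributed unit returns 2.3 × 4.85 / 11 = 1.0141 per unit of net cost to the contributor — now above 1 — so contributing fully is weakly dominant for every player.
So the Nash equilibrium is full contribution by all 11; the group earns 2.3 × 4.85 × 473 = 5276.32.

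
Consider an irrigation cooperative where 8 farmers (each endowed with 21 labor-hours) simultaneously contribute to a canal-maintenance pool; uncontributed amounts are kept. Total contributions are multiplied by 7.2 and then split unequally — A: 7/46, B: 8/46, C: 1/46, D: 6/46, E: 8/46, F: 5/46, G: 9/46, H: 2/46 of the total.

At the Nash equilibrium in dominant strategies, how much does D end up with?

For player j, contributing a unit is worthwhile iff 7.2 × (j's share) ≥ 1, i.e. iff j's share is at least 0.1389.
The shares above 0.1389 belong to A, B, E and G, contributing 21 each; the remaining 4 contribute 0. Total contributed: 84.
D keeps 21 and receives 7.2 × 84 × 6/46 = 78.89 from the canal-maintenance pool, for a payoff of 99.89.

99.89 labor-hours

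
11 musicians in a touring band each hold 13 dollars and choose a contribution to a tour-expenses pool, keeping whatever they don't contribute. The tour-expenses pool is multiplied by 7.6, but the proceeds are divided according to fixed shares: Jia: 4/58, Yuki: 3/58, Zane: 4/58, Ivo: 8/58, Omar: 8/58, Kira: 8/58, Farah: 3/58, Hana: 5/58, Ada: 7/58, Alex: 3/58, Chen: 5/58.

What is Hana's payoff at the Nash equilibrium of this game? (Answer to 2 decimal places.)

Each unit j contributes comes back to j as 7.6 × (j's share), so j prefers to contribute only if that share exceeds 1/7.6 = 0.1316; otherwise keeping the unit dominates.
Ivo, Omar and Kira clear that bar, contributing 13 each; the remaining 8 contribute 0. Total contributed: 39.
Hana keeps 13 and receives 7.6 × 39 × 5/58 = 25.55 from the tour-expenses pool, for a payoff of 38.55.

38.55 dollars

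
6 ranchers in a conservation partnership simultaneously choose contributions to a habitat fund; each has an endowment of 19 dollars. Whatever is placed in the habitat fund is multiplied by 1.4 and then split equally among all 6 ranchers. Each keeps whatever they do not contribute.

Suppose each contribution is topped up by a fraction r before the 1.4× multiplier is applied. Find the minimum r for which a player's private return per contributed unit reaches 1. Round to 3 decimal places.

3.286

With matching at rate r, one contributed unit becomes (1 + r) in the habitat fund and returns 1.4 × (1 + r) / 6 to the contributor.
Setting this equal to 1: 1 + r = 6/1.4 = 4.2857.
So the minimum matching rate is r = 4.2857 − 1 = 3.286.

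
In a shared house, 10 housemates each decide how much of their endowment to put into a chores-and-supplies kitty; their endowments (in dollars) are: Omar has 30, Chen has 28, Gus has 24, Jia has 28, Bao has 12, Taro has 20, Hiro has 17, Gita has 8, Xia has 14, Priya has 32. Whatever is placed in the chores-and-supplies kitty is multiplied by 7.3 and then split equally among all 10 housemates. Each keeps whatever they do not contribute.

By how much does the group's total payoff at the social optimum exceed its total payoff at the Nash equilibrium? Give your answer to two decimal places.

The private return per contributed unit is 7.3/10 = 0.7300 < 1 for every player regardless of endowment, so the Nash equilibrium is zero contribution and the group total is Σ E_j = 30 + 28 + 24 + 28 + 12 + 20 + 17 + 8 + 14 + 32 = 213.
Each contributed unit returns 7.300 to the group, so the social optimum is full contribution by everyone: group total = 7.300 × 213 = 1554.90.
Efficiency loss = (7.300 − 1) × 213 = 1341.90.

1341.90 dollars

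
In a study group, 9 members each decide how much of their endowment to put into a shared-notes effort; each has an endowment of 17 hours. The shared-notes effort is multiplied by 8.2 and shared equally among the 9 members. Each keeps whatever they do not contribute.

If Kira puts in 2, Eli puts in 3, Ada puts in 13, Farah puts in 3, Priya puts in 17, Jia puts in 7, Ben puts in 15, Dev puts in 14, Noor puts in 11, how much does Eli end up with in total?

Total contributed: 2 + 3 + 13 + 3 + 17 + 7 + 15 + 14 + 11 = 85.
Each receives 8.2 × 85 / 9 = 77.44 from the shared-notes effort.
Eli keeps 17 − 3 = 14, so Eli's payoff is 14 + 77.44 = 91.44.

91.44 hours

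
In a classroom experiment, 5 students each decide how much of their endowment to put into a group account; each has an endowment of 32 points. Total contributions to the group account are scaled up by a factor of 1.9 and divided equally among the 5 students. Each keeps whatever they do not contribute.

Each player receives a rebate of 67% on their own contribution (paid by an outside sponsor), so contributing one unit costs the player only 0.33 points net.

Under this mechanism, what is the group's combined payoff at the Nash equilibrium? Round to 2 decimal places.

With the mechanism, a contributed unit returns (1.9/5) / 0.33 = 1.1515 per unit of net cost to the contributor — now above 1 — so contributing fully is weakly dominant for every player.
So the Nash equilibrium is full contribution by all 5; the group earns 5 × (32 × 0.67 + 1.9 × 32) = 411.20.

411.20 points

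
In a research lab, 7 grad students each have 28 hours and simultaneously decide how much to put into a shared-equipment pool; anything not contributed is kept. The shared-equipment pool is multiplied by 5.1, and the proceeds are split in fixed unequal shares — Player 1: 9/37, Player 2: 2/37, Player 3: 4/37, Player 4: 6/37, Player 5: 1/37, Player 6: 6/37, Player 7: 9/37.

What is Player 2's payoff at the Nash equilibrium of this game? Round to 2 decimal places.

43.44 hours

Player j's private return per contributed unit is 5.1 × (j's share). Contributing is weakly dominant for j when that share is at least 1/5.1 = 0.1961, and contributing 0 is dominant otherwise.
The shares above 0.1961 belong to Player 1 and Player 7, contributing 28 each; the remaining 5 contribute 0. Total contributed: 56.
Player 2 keeps 28 and receives 5.1 × 56 × 2/37 = 15.44 from the shared-equipment pool, for a payoff of 43.44.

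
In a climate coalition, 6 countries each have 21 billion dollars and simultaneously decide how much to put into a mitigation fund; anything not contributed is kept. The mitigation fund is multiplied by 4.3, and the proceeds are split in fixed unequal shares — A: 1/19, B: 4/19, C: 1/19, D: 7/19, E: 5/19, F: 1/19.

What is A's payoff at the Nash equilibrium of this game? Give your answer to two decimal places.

Each unit j contributes comes back to j as 4.3 × (j's share), so j prefers to contribute only if that share exceeds 1/4.3 = 0.2326; otherwise keeping the unit dominates.
D and E clear that bar, contributing 21 each; the remaining 4 contribute 0. Total contributed: 42.
A keeps 21 and receives 4.3 × 42 × 1/19 = 9.51 from the mitigation fund, for a payoff of 30.51.

30.51 billion dollars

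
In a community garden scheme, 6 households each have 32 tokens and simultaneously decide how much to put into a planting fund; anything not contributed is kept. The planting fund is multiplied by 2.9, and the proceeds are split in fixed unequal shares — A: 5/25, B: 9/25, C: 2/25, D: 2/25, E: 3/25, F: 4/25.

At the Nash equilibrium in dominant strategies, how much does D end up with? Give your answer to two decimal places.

A player with share s gets back 2.9·s per unit contributed, so full contribution is dominant for anyone with s > 1/2.9 = 0.3448 and zero contribution is dominant for anyone below.
The only share above 0.3448 is B's 9/25, contributing 32; the remaining 5 contribute 0. Total contributed: 32.
D keeps 32 and receives 2.9 × 32 × 2/25 = 7.42 from the planting fund, for a payoff of 39.42.

39.42 tokens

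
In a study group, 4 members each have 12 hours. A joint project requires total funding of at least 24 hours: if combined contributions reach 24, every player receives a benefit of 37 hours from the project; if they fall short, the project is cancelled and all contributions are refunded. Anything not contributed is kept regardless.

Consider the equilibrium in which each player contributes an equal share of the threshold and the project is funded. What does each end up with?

Equal share of the threshold: 24/4 = 6.
At this profile no one gains by cutting their contribution: any cut drops the total below 24, the project is cancelled, contributions are refunded, and the deviator ends with 12, which is less than 12 − 6 + 37 = 43. Contributing more than 6 just wastes the excess. So contributing exactly 6 is a best response.
Each player's payoff: 12 − 6 + 37 = 43.

43 hours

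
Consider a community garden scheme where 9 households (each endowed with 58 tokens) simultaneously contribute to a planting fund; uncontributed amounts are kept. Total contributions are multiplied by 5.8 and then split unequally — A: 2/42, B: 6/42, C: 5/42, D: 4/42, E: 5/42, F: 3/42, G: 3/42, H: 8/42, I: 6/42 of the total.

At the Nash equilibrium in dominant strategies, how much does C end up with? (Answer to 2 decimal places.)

98.05 tokens

Player j's private return per contributed unit is 5.8 × (j's share). Contributing is weakly dominant for j when that share is at least 1/5.8 = 0.1724, and contributing 0 is dominant otherwise.
H alone (share 8/42) is above the threshold, contributing 58; the remaining 8 contribute 0. Total contributed: 58.
C keeps 58 and receives 5.8 × 58 × 5/42 = 40.05 from the planting fund, for a payoff of 98.05.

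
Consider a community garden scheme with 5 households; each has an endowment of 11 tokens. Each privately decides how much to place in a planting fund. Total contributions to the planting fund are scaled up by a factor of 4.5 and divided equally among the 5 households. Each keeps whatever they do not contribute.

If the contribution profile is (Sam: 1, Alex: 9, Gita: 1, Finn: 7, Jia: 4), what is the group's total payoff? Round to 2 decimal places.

Total contributed: 1 + 9 + 1 + 7 + 4 = 22; total kept: 5 × 11 − 22 = 33.
The planting fund pays out 4.5 × 22 = 99.00 in aggregate.
Group total = 33 + 99.00 = 132.00.

132.00 tokens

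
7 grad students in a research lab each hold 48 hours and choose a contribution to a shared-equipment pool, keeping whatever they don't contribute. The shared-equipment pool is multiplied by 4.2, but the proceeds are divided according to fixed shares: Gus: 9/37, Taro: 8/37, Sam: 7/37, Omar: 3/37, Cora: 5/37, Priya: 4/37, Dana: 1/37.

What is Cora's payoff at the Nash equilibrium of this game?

For player j, contributing a unit is worthwhile iff 4.2 × (j's share) ≥ 1, i.e. iff j's share is at least 0.2381.
Only Gus (9/37) clears that bar, contributing 48; the remaining 6 contribute 0. Total contributed: 48.
Cora keeps 48 and receives 4.2 × 48 × 5/37 = 27.24 from the shared-equipment pool, for a payoff of 75.24.

75.24 hours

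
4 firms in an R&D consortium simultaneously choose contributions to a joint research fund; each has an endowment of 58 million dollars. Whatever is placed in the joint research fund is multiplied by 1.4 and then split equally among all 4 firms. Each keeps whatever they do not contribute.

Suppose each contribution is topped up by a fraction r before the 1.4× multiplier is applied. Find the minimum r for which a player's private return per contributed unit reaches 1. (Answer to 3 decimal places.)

1.857

With matching at rate r, one contributed unit becomes (1 + r) in the joint research fund and returns 1.4 × (1 + r) / 4 to the contributor.
Setting this equal to 1: 1 + r = 4/1.4 = 2.8571.
So the minimum matching rate is r = 2.8571 − 1 = 1.857.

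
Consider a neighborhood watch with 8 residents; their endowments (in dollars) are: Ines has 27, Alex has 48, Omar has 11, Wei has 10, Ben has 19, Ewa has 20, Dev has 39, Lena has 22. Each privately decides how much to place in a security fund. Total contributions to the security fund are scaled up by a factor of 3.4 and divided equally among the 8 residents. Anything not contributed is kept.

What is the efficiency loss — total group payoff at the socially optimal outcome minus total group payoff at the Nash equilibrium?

The private return per contributed unit is 3.4/8 = 0.4250 < 1 for every player regardless of endowment, so the Nash equilibrium is zero contribution and the group total is Σ E_j = 27 + 48 + 11 + 10 + 19 + 20 + 39 + 22 = 196.
Each contributed unit returns 3.400 to the group, so the social optimum is full contribution by everyone: group total = 3.400 × 196 = 666.40.
Efficiency loss = (3.400 − 1) × 196 = 470.40.

470.40 dollars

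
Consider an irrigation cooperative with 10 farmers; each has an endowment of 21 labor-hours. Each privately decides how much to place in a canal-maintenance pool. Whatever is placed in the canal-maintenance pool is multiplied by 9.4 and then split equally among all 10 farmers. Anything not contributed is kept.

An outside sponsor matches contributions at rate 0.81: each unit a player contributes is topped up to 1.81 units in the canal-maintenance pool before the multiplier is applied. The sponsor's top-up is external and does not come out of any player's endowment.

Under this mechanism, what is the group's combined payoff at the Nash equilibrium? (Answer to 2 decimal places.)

With the mechanism, a contributed unit returns 9.4 × 1.81 / 10 = 1.7014 per unit of net cost to the contributor — now above 1 — so contributing fully is weakly dominant for every player.
At the Nash equilibrium everyone contributes 21. Group total payoff = 9.4 × 1.81 × 210 = 3572.94.

3572.94 labor-hours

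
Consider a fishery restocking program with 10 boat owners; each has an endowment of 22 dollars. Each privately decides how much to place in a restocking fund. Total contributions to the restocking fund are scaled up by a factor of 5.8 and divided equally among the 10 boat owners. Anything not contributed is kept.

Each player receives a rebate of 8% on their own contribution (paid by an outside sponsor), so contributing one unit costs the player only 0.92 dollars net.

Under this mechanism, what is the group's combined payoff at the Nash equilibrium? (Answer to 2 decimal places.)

Even with the mechanism, each unit contributed returns only (5.8/10) / 0.92 = 0.6304 per unit of net cost, so contributing nothing is still dominant.
At the Nash equilibrium no one contributes; group total payoff = 10 × 22 = 220.

220.00 dollars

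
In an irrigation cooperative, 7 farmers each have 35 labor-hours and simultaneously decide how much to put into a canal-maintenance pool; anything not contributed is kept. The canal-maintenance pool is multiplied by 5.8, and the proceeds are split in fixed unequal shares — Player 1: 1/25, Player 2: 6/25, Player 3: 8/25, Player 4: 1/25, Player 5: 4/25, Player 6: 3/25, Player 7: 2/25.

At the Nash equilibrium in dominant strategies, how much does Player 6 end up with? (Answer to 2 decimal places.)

For player j, contributing a unit is worthwhile iff 5.8 × (j's share) ≥ 1, i.e. iff j's share is at least 0.1724.
Player 2 and Player 3 clear that bar, contributing 35 each; the remaining 5 contribute 0. Total contributed: 70.
Player 6 keeps 35 and receives 5.8 × 70 × 3/25 = 48.72 from the canal-maintenance pool, for a payoff of 83.72.

83.72 labor-hours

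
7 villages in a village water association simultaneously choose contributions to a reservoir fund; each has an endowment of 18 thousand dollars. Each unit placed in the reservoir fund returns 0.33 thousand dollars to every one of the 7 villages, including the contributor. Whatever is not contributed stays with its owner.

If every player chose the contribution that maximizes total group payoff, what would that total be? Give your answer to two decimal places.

Each contributed unit returns 2.310 to the group as a whole (0.33 to each of 7 players), which exceeds 1, so the social optimum is full contribution: group total = 2.310 × 126 = 291.06.

291.06 thousand dollars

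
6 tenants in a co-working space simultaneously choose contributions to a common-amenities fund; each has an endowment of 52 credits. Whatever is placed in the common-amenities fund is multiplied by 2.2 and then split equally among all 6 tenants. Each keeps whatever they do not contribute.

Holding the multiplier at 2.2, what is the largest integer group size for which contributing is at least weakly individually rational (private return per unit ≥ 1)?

2

Private return per unit is 2.2/(group size), which is ≥ 1 whenever the group size is ≤ 2.2.
The largest such integer is 2.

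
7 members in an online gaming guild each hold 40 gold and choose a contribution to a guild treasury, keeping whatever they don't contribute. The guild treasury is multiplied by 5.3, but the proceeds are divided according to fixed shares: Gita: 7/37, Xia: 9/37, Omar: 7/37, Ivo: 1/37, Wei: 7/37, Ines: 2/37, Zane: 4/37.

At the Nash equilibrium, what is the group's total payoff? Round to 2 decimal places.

For player j, contributing a unit is worthwhile iff 5.3 × (j's share) ≥ 1, i.e. iff j's share is at least 0.1887.
The shares above 0.1887 belong to Gita, Xia, Omar and Wei, contributing 40 each; the remaining 3 contribute 0. Total contributed: 160.
The guild treasury pays out 5.3 × 160 = 848.00 in total (split across the unequal shares, but the aggregate is all that matters for the group sum).
The 3 free-riders keep 40 each, adding 120. Group total = 120 + 848.00 = 968.00.

968.00 gold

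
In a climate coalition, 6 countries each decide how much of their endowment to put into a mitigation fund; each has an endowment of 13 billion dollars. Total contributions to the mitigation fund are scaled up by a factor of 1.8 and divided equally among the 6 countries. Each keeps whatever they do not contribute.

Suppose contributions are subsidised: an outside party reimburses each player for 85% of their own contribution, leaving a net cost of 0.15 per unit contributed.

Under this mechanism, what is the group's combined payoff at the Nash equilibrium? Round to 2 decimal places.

206.70 billion dollars

The effective private return per unit is now (1.8/6) / 0.15 = 2.0000 > 1, so every player's dominant strategy flips to full contribution.
At the Nash equilibrium everyone contributes 13. Group total payoff = 6 × (13 × 0.85 + 1.8 × 13) = 206.70.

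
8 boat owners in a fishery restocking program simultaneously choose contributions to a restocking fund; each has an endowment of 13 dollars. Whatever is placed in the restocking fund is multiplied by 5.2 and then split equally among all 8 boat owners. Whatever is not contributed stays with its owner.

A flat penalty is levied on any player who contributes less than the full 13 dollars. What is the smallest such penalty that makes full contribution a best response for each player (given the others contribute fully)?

Given the others contribute fully, the best deviation is to contribute 0 (any partial contribution still incurs the fine and gives up units whose private return 0.6500 is below 1).
Deviating from 13 to 0 saves 13 dollars but forfeits the deviator's share of the drop in the restocking fund: 5.2/8 × 13 = 8.45.
So the deviation gain is 13 − 8.45 = 4.55, and the fine must be at least 4.55 dollars to wipe it out.

4.55 dollars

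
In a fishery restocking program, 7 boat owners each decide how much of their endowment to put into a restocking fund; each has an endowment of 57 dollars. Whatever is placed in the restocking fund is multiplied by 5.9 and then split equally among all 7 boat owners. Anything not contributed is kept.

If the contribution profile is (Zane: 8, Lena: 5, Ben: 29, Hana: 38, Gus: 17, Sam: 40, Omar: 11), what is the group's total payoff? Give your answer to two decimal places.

Total contributed: 8 + 5 + 29 + 38 + 17 + 40 + 11 = 148; total kept: 7 × 57 − 148 = 251.
The restocking fund pays out 5.9 × 148 = 873.20 in aggregate.
Group total = 251 + 873.20 = 1124.20.

1124.20 dollars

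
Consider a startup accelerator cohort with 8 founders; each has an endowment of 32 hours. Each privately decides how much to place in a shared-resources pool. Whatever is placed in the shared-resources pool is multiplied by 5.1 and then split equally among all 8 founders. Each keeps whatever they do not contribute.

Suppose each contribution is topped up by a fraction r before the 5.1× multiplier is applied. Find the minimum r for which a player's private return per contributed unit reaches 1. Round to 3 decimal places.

0.569

With matching at rate r, one contributed unit becomes (1 + r) in the shared-resources pool and returns 5.1 × (1 + r) / 8 to the contributor.
Setting this equal to 1: 1 + r = 8/5.1 = 1.5686.
So the minimum matching rate is r = 1.5686 − 1 = 0.569.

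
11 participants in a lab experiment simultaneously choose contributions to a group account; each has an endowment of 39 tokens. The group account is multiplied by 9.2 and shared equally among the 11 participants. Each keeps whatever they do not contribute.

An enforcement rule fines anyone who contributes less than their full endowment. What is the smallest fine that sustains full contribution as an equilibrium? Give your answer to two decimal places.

6.38 tokens

Given the others contribute fully, the best deviation is to contribute 0 (any partial contribution still incurs the fine and gives up units whose private return 0.8364 is below 1).
Deviating from 39 to 0 saves 39 tokens but forfeits the deviator's share of the drop in the group account: 9.2/11 × 39 = 32.62.
So the deviation gain is 39 − 32.62 = 6.38, and the fine must be at least 6.38 tokens to wipe it out.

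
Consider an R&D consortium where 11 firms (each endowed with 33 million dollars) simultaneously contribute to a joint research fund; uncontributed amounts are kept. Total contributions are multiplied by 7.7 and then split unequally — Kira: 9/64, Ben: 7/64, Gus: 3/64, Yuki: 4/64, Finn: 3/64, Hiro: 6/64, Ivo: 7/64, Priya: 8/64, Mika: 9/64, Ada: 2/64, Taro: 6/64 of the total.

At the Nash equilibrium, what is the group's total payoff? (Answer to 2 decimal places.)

805.20 million dollars

For player j, contributing a unit is worthwhile iff 7.7 × (j's share) ≥ 1, i.e. iff j's share is at least 0.1299.
The shares above 0.1299 belong to Kira and Mika, contributing 33 each; the remaining 9 contribute 0. Total contributed: 66.
The joint research fund pays out 7.7 × 66 = 508.20 in total (split across the unequal shares, but the aggregate is all that matters for the group sum).
The 9 free-riders keep 33 each, adding 297. Group total = 297 + 508.20 = 805.20.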